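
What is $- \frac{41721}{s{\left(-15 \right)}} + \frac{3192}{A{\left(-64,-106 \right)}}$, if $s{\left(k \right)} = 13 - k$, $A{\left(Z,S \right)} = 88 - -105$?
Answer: $- \frac{7962777}{5404} \approx -1473.5$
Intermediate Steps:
$A{\left(Z,S \right)} = 193$ ($A{\left(Z,S \right)} = 88 + 105 = 193$)
$- \frac{41721}{s{\left(-15 \right)}} + \frac{3192}{A{\left(-64,-106 \right)}} = - \frac{41721}{13 - -15} + \frac{3192}{193} = - \frac{41721}{13 + 15} + 3192 \cdot \frac{1}{193} = - \frac{41721}{28} + \frac{3192}{193} = - \frac{7962777}{5404}$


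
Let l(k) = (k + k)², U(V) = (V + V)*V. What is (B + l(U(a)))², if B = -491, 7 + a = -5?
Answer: 109749751225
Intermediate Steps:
a = -12 (a = -7 - 5 = -12)
U(V) = 2*V² (U(V) = (2*V)*V = 2*V²)
l(k) = 4*k² (l(k) = (2*k)² = 4*k²)
(B + l(U(a)))² = (-491 + 4*(2*(-12)²)²)² = (-491 + 4*(2*144)²)² = (-491 + 4*288²)² = (-491 + 4*82944)² = (-491 + 331776)² = 331285² = 109749751225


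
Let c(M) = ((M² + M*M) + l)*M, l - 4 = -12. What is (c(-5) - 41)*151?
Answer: -37901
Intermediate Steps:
l = -8 (l = 4 - 12 = -8)
c(M) = M*(-8 + 2*M²) (c(M) = ((M² + M*M) - 8)*M = ((M² + M²) - 8)*M = (2*M² - 8)*M = (-8 + 2*M²)*M = M*(-8 + 2*M²))
(c(-5) - 41)*151 = (2*(-5)*(-4 + (-5)²) - 41)*151 = (2*(-5)*(-4 + 25) - 41)*151 = (2*(-5)*21 - 41)*151 = (-210 - 41)*151 = -251*151 = -37901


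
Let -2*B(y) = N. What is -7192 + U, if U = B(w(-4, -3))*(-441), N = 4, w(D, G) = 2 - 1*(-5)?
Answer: -6310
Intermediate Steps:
w(D, G) = 7 (w(D, G) = 2 + 5 = 7)
B(y) = -2 (B(y) = -½*4 = -2)
U = 882 (U = -2*(-441) = 882)
-7192 + U = -7192 + 882 = -6310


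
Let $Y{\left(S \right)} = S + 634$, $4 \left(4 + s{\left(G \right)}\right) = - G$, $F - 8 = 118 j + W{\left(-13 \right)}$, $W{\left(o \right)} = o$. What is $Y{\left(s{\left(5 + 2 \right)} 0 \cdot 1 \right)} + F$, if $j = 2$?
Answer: $865$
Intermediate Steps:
$F = 231$ ($F = 8 + \left(118 \cdot 2 - 13\right) = 8 + \left(236 - 13\right) = 8 + 223 = 231$)
$s{\left(G \right)} = -4 - \frac{G}{4}$ ($s{\left(G \right)} = -4 + \frac{\left(-1\right) G}{4} = -4 - \frac{G}{4}$)
$Y{\left(S \right)} = 634 + S$
$Y{\left(s{\left(5 + 2 \right)} 0 \cdot 1 \right)} + F = \left(634 + \left(-4 - \frac{5 + 2}{4}\right) 0 \cdot 1\right) + 231 = \left(634 + \left(-4 - \frac{7}{4}\right) 0 \cdot 1\right) + 231 = \left(634 + \left(- \frac{23}{4}\right) 0 \cdot 1\right) + 231 = \left(634 + 0 \cdot 1\right) + 231 = \left(634 + 0\right) + 231 = 634 + 231 = 865$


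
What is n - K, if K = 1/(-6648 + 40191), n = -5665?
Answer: -190021096/33543 ≈ -5665.0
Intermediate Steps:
K = 1/33543 ≈ 2.9812e-5
n - K = -5665 - 1*1/33543 = -5665 - 1/33543 = -190021096/33543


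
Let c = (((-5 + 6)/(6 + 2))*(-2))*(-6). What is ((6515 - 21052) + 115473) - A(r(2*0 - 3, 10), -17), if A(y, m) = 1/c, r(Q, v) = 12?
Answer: 302806/3 ≈ 1.0094e+5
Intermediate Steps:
c = 3/2 (c = ((1/8)*(-2))*(-6) = ((1*(⅛))*(-2))*(-6) = ((⅛)*(-2))*(-6) = -¼*(-6) = 3/2 ≈ 1.5000)
A(y, m) = ⅔ (A(y, m) = 1/(3/2) = ⅔)
((6515 - 21052) + 115473) - A(r(2*0 - 3, 10), -17) = ((6515 - 21052) + 115473) - 1*⅔ = (-14537 + 115473) - ⅔ = 100936 - ⅔ = 302806/3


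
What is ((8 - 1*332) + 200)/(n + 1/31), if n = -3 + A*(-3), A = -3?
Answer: -3844/187 ≈ -20.556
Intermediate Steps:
n = 6 (n = -3 - 3*(-3) = -3 + 9 = 6)
((8 - 1*332) + 200)/(n + 1/31) = ((8 - 1*332) + 200)/(6 + 1/31) = ((8 - 332) + 200)/(6 + 1/31) = (-324 + 200)/(187/31) = -124*31/187 = -3844/187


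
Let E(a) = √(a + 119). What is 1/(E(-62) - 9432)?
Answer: -3144/29654189 - √57/88962567 ≈ -0.00010611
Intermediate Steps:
E(a) = √(119 + a)
1/(E(-62) - 9432) = 1/(√(119 - 62) - 9432) = 1/(√57 - 9432) = 1/(-9432 + √57)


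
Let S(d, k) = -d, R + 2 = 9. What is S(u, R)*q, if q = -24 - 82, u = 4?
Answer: 424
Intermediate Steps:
R = 7 (R = -2 + 9 = 7)
q = -106
S(u, R)*q = -1*4*(-106) = -4*(-106) = 424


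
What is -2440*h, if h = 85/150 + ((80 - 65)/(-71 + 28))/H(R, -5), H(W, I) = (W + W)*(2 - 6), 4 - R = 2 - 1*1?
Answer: -182939/129 ≈ -1418.1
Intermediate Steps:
R = 3 (R = 4 - (2 - 1*1) = 4 - (2 - 1) = 4 - 1*1 = 4 - 1 = 3)
H(W, I) = -8*W (H(W, I) = (2*W)*(-4) = -8*W)
h = 2999/5160 (h = 85/150 + ((80 - 65)/(-71 + 28))/((-8*3)) = 85*(1/150) + (15/(-43))/(-24) = 17/30 + (15*(-1/43))*(-1/24) = 17/30 - 15/43*(-1/24) = 17/30 + 5/344 = 2999/5160 ≈ 0.58120)
-2440*h = -2440*2999/5160 = -182939/129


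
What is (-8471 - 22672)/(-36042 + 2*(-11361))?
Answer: 10381/19588 ≈ 0.52997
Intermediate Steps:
(-8471 - 22672)/(-36042 + 2*(-11361)) = -31143/(-36042 - 22722) = -31143/(-58764) = -31143*(-1/58764) = 10381/19588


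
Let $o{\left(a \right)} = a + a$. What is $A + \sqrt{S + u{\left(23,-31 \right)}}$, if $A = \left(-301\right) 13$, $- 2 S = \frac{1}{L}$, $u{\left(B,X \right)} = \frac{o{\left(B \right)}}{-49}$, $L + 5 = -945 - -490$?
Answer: $-3913 + \frac{i \sqrt{9722330}}{3220} \approx -3913.0 + 0.96834 i$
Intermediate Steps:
$o{\left(a \right)} = 2 a$
$L = -460$ ($L = -5 - 455 = -460$)
$u{\left(B,X \right)} = - \frac{2 B}{49}$ ($u{\left(B,X \right)} = \frac{2 B}{-49} = 2 B \left(- \frac{1}{49}\right) = - \frac{2 B}{49}$)
$S = \frac{1}{920}$ ($S = - \frac{1}{2 \left(-460\right)} = \left(- \frac{1}{2}\right) \left(- \frac{1}{460}\right) = \frac{1}{920} \approx 0.001087$)
$A = -3913$
$A + \sqrt{S + u{\left(23,-31 \right)}} = -3913 + \sqrt{\frac{1}{920} - \frac{46}{49}} = -3913 + \sqrt{- \frac{42271}{45080}} = -3913 + \frac{i \sqrt{9722330}}{3220}$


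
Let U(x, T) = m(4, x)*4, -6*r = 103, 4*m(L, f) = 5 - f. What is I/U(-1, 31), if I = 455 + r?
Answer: 2627/36 ≈ 72.972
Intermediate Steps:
m(L, f) = 5/4 - f/4 (m(L, f) = (5 - f)/4 = 5/4 - f/4)
r = -103/6 (r = -1/6*103 = -103/6 ≈ -17.167)
U(x, T) = 5 - x (U(x, T) = (5/4 - x/4)*4 = 5 - x)
I = 2627/6 (I = 455 - 103/6 = 2627/6 ≈ 437.83)
I/U(-1, 31) = 2627/(6*(5 - 1*(-1))) = 2627/(6*(5 + 1)) = (2627/6)/6 = (2627/6)*(1/6) = 2627/36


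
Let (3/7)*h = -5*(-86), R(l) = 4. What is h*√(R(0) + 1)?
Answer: 3010*√5/3 ≈ 2243.5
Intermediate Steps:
h = 3010/3 (h = 7*(-5*(-86))/3 = (7/3)*430 = 3010/3 ≈ 1003.3)
h*√(R(0) + 1) = 3010*√(4 + 1)/3 = 3010*√5/3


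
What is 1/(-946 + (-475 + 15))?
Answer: -1/1406 ≈ -0.00071124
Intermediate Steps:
1/(-946 + (-475 + 15)) = 1/(-946 - 460) = 1/(-1406) = -1/1406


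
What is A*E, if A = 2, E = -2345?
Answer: -4690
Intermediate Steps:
A*E = 2*(-2345) = -4690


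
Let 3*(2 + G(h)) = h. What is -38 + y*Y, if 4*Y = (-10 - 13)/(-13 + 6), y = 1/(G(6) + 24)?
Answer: -25513/672 ≈ -37.966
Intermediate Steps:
G(h) = -2 + h/3
y = 1/24 (y = 1/((-2 + (⅓)*6) + 24) = 1/((-2 + 2) + 24) = 1/(0 + 24) = 1/24 ≈ 0.041667)
Y = 23/28 (Y = ((-10 - 13)/(-13 + 6))/4 = (-23/(-7))/4 = (-23*(-⅐))/4 = (¼)*(23/7) = 23/28 ≈ 0.82143)
-38 + y*Y = -38 + (1/24)*(23/28) = -38 + 23/672 = -25513/672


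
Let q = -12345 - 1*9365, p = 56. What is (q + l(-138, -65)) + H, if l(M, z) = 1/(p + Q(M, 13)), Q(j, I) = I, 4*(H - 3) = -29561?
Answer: -8030837/276 ≈ -29097.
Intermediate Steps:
H = -29549/4 (H = 3 + (¼)*(-29561) = 3 - 29561/4 = -29549/4 ≈ -7387.3)
q = -21710 (q = -12345 - 9365 = -21710)
l(M, z) = 1/69 (l(M, z) = 1/(56 + 13) = 1/69)
(q + l(-138, -65)) + H = (-21710 + 1/69) - 29549/4 = -1497989/69 - 29549/4 = -8030837/276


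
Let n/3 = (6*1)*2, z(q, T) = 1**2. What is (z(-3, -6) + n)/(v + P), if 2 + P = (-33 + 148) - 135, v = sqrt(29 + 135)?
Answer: -407/160 - 37*sqrt(41)/160 ≈ -4.0245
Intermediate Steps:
z(q, T) = 1
v = 2*sqrt(41) (v = sqrt(164) = 2*sqrt(41) ≈ 12.806)
P = -22 (P = -2 + ((-33 + 148) - 135) = -2 + (115 - 135) = -2 - 20 = -22)
n = 36 (n = 3*((6*1)*2) = 3*(6*2) = 3*12 = 36)
(z(-3, -6) + n)/(v + P) = (1 + 36)/(2*sqrt(41) - 22) = 37/(-22 + 2*sqrt(41))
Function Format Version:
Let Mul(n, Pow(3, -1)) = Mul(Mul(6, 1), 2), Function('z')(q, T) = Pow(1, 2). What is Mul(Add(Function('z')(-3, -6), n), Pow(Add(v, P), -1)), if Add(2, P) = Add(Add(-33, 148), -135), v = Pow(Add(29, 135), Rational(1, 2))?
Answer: Add(Rational(-407, 160), Mul(Rational(-37, 160), Pow(41, Rational(1, 2)))) ≈ -4.0245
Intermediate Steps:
Function('z')(q, T) = 1
v = Mul(2, Pow(41, Rational(1, 2))) (v = Pow(164, Rational(1, 2)) = Mul(2, Pow(41, Rational(1, 2))) ≈ 12.806)
P = -22 (P = Add(-2, Add(Add(-33, 148), -135)) = Add(-2, Add(115, -135)) = Add(-2, -20) = -22)
n = 36 (n = Mul(3, Mul(Mul(6, 1), 2)) = Mul(3, Mul(6, 2)) = Mul(3, 12) = 36)
Mul(Add(Function('z')(-3, -6), n), Pow(Add(v, P), -1)) = Mul(Add(1, 36), Pow(Add(Mul(2, Pow(41, Rational(1, 2))), -22), -1)) = Mul(37, Pow(Add(-22, Mul(2, Pow(41, Rational(1, 2)))), -1))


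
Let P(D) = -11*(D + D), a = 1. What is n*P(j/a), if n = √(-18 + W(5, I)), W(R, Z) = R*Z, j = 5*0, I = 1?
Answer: 0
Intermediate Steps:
j = 0
P(D) = -22*D
n = I*√13 (n = √(-18 + 5*1) = √(-18 + 5) = √(-13) = I*√13 ≈ 3.6056*I)
n*P(j/a) = (I*√13)*(-0/1) = (I*√13)*(-0) = (I*√13)*(-22*0) = (I*√13)*0 = 0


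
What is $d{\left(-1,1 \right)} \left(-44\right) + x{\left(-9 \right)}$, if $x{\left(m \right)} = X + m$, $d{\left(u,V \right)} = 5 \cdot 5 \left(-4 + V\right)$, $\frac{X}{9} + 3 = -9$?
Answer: $3183$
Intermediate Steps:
$X = -108$ ($X = -27 + 9 \left(-9\right) = -27 - 81 = -108$)
$d{\left(u,V \right)} = -100 + 25 V$ ($d{\left(u,V \right)} = 25 \left(-4 + V\right) = -100 + 25 V$)
$x{\left(m \right)} = -108 + m$
$d{\left(-1,1 \right)} \left(-44\right) + x{\left(-9 \right)} = \left(-100 + 25 \cdot 1\right) \left(-44\right) - 117 = \left(-100 + 25\right) \left(-44\right) - 117 = \left(-75\right) \left(-44\right) - 117 = 3300 - 117 = 3183$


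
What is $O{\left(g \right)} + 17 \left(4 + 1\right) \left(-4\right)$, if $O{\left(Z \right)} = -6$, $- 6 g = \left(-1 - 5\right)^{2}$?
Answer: $-346$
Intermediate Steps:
$g = -6$ ($g = - \frac{\left(-1 - 5\right)^{2}}{6} = - \frac{\left(-6\right)^{2}}{6} = \left(- \frac{1}{6}\right) 36 = -6$)
$O{\left(g \right)} + 17 \left(4 + 1\right) \left(-4\right) = -6 + 17 \left(4 + 1\right) \left(-4\right) = -6 + 17 \cdot 5 \left(-4\right) = -6 + 17 \left(-20\right) = -6 - 340 = -346$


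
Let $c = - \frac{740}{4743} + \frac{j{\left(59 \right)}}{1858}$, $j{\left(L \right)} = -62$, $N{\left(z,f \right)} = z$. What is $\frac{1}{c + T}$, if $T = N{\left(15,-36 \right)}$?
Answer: $\frac{4406247}{65259212} \approx 0.067519$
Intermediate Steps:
$T = 15$
$c = - \frac{834493}{4406247}$ ($c = - \frac{740}{4743} - \frac{62}{1858} = \left(-740\right) \frac{1}{4743} - \frac{31}{929} = - \frac{740}{4743} - \frac{31}{929} = - \frac{834493}{4406247} \approx -0.18939$)
$\frac{1}{c + T} = \frac{1}{- \frac{834493}{4406247} + 15} = \frac{1}{\frac{65259212}{4406247}} = \frac{4406247}{65259212}$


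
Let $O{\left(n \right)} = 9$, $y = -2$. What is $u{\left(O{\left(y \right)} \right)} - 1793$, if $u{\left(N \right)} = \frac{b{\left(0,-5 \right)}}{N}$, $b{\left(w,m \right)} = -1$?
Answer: $- \frac{16138}{9} \approx -1793.1$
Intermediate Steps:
$u{\left(N \right)} = - \frac{1}{N}$
$u{\left(O{\left(y \right)} \right)} - 1793 = - \frac{1}{9} - 1793 = - \frac{16138}{9}$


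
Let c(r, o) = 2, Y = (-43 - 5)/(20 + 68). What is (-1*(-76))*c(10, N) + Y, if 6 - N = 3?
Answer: 1666/11 ≈ 151.45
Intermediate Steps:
N = 3 (N = 6 - 1*3 = 6 - 3 = 3)
Y = -6/11 (Y = -48/88 = -48*1/88 = -6/11 ≈ -0.54545)
(-1*(-76))*c(10, N) + Y = -1*(-76)*2 - 6/11 = 76*2 - 6/11 = 152 - 6/11 = 1666/11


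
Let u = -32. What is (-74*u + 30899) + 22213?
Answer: 55480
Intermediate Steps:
(-74*u + 30899) + 22213 = (-74*(-32) + 30899) + 22213 = (2368 + 30899) + 22213 = 33267 + 22213 = 55480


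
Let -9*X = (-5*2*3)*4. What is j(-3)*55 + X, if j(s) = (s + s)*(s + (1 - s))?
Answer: -950/3 ≈ -316.67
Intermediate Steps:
j(s) = 2*s (j(s) = (2*s)*1 = 2*s)
X = 40/3 (X = --5*2*3*4/9 = -(-10*3)*4/9 = -(-10)*4/3 = -⅑*(-120) = 40/3 ≈ 13.333)
j(-3)*55 + X = (2*(-3))*55 + 40/3 = -6*55 + 40/3 = -330 + 40/3 = -950/3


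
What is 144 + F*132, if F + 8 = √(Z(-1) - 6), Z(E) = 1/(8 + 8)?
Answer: -912 + 33*I*√95 ≈ -912.0 + 321.64*I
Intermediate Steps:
Z(E) = 1/16
F = -8 + I*√95/4 (F = -8 + √(1/16 - 6) = -8 + √(-95/16) = -8 + I*√95/4 ≈ -8.0 + 2.4367*I)
144 + F*132 = 144 + (-8 + I*√95/4)*132 = 144 + (-1056 + 33*I*√95) = -912 + 33*I*√95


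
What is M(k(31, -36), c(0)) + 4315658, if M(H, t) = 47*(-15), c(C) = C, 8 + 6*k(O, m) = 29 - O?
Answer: 4314953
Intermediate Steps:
k(O, m) = 7/2 - O/6 (k(O, m) = -4/3 + (29 - O)/6 = -4/3 + (29/6 - O/6) = 7/2 - O/6)
M(H, t) = -705
M(k(31, -36), c(0)) + 4315658 = -705 + 4315658 = 4314953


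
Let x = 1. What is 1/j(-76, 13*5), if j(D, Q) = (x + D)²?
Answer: 1/5625 ≈ 0.00017778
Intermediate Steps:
j(D, Q) = (1 + D)²
1/j(-76, 13*5) = 1/((1 - 76)²) = 1/((-75)²) = 1/5625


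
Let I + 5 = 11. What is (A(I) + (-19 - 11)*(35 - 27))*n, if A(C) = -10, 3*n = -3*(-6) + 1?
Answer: -4750/3 ≈ -1583.3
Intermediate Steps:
n = 19/3 (n = (-3*(-6) + 1)/3 = (18 + 1)/3 = (⅓)*19 = 19/3 ≈ 6.3333)
I = 6 (I = -5 + 11 = 6)
(A(I) + (-19 - 11)*(35 - 27))*n = (-10 + (-19 - 11)*(35 - 27))*(19/3) = (-10 - 30*8)*(19/3) = (-10 - 240)*(19/3) = -250*19/3 = -4750/3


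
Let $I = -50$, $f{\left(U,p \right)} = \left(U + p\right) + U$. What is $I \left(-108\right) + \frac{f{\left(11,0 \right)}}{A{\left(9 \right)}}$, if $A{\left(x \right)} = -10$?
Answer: $\frac{26989}{5} \approx 5397.8$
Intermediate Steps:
$f{\left(U,p \right)} = p + 2 U$
$I \left(-108\right) + \frac{f{\left(11,0 \right)}}{A{\left(9 \right)}} = \left(-50\right) \left(-108\right) + \frac{0 + 2 \cdot 11}{-10} = 5400 + \left(0 + 22\right) \left(- \frac{1}{10}\right) = 5400 + 22 \left(- \frac{1}{10}\right) = 5400 - \frac{11}{5} = \frac{26989}{5}$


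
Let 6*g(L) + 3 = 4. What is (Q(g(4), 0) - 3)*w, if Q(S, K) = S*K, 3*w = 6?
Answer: -6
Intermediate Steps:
w = 2 (w = (⅓)*6 = 2)
g(L) = ⅙ (g(L) = -½ + (⅙)*4 = -½ + ⅔ = ⅙)
Q(S, K) = K*S
(Q(g(4), 0) - 3)*w = (0*(⅙) - 3)*2 = (0 - 3)*2 = -3*2 = -6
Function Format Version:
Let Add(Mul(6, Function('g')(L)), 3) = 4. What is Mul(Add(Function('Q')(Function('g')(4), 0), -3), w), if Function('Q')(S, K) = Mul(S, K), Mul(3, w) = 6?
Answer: -6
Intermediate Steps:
w = 2 (w = Mul(Rational(1, 3), 6) = 2)
Function('g')(L) = Rational(1, 6) (Function('g')(L) = Add(Rational(-1, 2), Mul(Rational(1, 6), 4)) = Add(Rational(-1, 2), Rational(2, 3)) = Rational(1, 6))
Function('Q')(S, K) = Mul(K, S)
Mul(Add(Function('Q')(Function('g')(4), 0), -3), w) = Mul(Add(Mul(0, Rational(1, 6)), -3), 2) = Mul(Add(0, -3), 2) = Mul(-3, 2) = -6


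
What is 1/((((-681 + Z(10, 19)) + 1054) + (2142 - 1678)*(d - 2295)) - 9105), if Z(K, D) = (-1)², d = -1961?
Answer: -1/1983515 ≈ -5.0416e-7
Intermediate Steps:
Z(K, D) = 1
1/((((-681 + Z(10, 19)) + 1054) + (2142 - 1678)*(d - 2295)) - 9105) = 1/((((-681 + 1) + 1054) + (2142 - 1678)*(-1961 - 2295)) - 9105) = 1/(((-680 + 1054) + 464*(-4256)) - 9105) = 1/((374 - 1974784) - 9105) = 1/(-1974410 - 9105) = 1/(-1983515) = -1/1983515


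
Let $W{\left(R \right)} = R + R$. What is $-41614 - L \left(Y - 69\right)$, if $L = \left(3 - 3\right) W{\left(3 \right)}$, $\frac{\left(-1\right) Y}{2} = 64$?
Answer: $-41614$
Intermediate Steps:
$Y = -128$ ($Y = \left(-2\right) 64 = -128$)
$W{\left(R \right)} = 2 R$
$L = 0$ ($L = \left(3 - 3\right) 2 \cdot 3 = 0 \cdot 6 = 0$)
$-41614 - L \left(Y - 69\right) = -41614 - 0 \left(-128 - 69\right) = -41614 - 0 \left(-197\right) = -41614 - 0 = -41614 + 0 = -41614$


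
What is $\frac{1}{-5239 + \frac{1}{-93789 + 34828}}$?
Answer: $- \frac{58961}{308896680} \approx -0.00019088$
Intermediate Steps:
$\frac{1}{-5239 + \frac{1}{-93789 + 34828}} = \frac{1}{-5239 + \frac{1}{-58961}} = \frac{1}{-5239 - \frac{1}{58961}} = \frac{1}{- \frac{308896680}{58961}} = - \frac{58961}{308896680}$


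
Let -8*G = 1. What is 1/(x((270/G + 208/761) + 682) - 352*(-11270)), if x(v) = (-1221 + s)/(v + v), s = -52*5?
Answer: 2249100/8922270791041 ≈ 2.5208e-7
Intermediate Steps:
G = -⅛ (G = -⅛*1 = -⅛ ≈ -0.12500)
s = -260
x(v) = -1481/(2*v) (x(v) = (-1221 - 260)/(v + v) = -1481*1/(2*v) = -1481/(2*v))
1/(x((270/G + 208/761) + 682) - 352*(-11270)) = 1/(-1481/(2*((270/(-⅛) + 208/761) + 682)) - 352*(-11270)) = 1/(-1481/(2*((270*(-8) + 208*(1/761)) + 682)) + 3967040) = 1/(-1481/(2*((-2160 + 208/761) + 682)) + 3967040) = 1/(-1481/(2*(-1643552/761 + 682)) + 3967040) = 1/(-1481/(2*(-1124550/761)) + 3967040) = 1/(-1481/2*(-761/1124550) + 3967040) = 1/(1127041/2249100 + 3967040) = 1/(8922270791041/2249100) = 2249100/8922270791041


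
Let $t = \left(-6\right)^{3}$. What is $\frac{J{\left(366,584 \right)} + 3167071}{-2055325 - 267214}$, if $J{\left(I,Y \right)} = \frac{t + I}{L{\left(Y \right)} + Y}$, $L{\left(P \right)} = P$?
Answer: $- \frac{1849569539}{1356362776} \approx -1.3636$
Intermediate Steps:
$t = -216$
$J{\left(I,Y \right)} = \frac{-216 + I}{2 Y}$ ($J{\left(I,Y \right)} = \frac{-216 + I}{Y + Y} = \frac{-216 + I}{2 Y}$)
$\frac{J{\left(366,584 \right)} + 3167071}{-2055325 - 267214} = \frac{\frac{-216 + 366}{2 \cdot 584} + 3167071}{-2055325 - 267214} = \frac{\frac{1}{2} \cdot \frac{1}{584} \cdot 150 + 3167071}{-2322539} = \left(\frac{75}{584} + 3167071\right) \left(- \frac{1}{2322539}\right) = \frac{1849569539}{584} \left(- \frac{1}{2322539}\right) = - \frac{1849569539}{1356362776}$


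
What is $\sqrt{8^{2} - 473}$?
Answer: $i \sqrt{409} \approx 20.224 i$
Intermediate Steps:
$\sqrt{8^{2} - 473} = \sqrt{64 - 473} = \sqrt{-409} = i \sqrt{409}$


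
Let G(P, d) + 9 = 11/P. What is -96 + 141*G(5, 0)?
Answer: -5274/5 ≈ -1054.8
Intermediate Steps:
G(P, d) = -9 + 11/P
-96 + 141*G(5, 0) = -96 + 141*(-9 + 11/5) = -96 + 141*(-34/5) = -96 - 4794/5 = -5274/5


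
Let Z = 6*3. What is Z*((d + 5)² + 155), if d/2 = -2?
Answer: 2808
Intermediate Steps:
d = -4 (d = 2*(-2) = -4)
Z = 18
Z*((d + 5)² + 155) = 18*((-4 + 5)² + 155) = 18*(1² + 155) = 18*(1 + 155) = 18*156 = 2808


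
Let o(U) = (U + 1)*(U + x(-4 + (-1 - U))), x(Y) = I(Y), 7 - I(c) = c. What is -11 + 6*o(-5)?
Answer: -59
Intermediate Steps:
I(c) = 7 - c
x(Y) = 7 - Y
o(U) = (1 + U)*(12 + 2*U) (o(U) = (U + 1)*(U + (7 - (-4 + (-1 - U)))) = (1 + U)*(U + (7 - (-5 - U))) = (1 + U)*(U + (7 + (5 + U))) = (1 + U)*(U + (12 + U)) = (1 + U)*(12 + 2*U))
-11 + 6*o(-5) = -11 + 6*(12 + 2*(-5)² + 14*(-5)) = -11 + 6*(12 + 2*25 - 70) = -11 + 6*(12 + 50 - 70) = -11 + 6*(-8) = -11 - 48 = -59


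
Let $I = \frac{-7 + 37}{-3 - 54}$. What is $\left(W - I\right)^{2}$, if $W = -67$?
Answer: $\frac{1595169}{361} \approx 4418.8$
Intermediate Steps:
$I = - \frac{10}{19}$ ($I = \frac{30}{-57} = 30 \left(- \frac{1}{57}\right) = - \frac{10}{19} \approx -0.52632$)
$\left(W - I\right)^{2} = \left(-67 - - \frac{10}{19}\right)^{2} = \left(-67 + \frac{10}{19}\right)^{2} = \left(- \frac{1263}{19}\right)^{2} = \frac{1595169}{361}$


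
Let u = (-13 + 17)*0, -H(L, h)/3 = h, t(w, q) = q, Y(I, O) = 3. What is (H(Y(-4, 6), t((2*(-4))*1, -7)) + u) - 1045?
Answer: -1024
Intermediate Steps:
H(L, h) = -3*h
u = 0 (u = 4*0 = 0)
(H(Y(-4, 6), t((2*(-4))*1, -7)) + u) - 1045 = (-3*(-7) + 0) - 1045 = (21 + 0) - 1045 = 21 - 1045 = -1024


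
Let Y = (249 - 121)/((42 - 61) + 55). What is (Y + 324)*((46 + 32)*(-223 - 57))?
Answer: -21461440/3 ≈ -7.1538e+6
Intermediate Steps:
Y = 32/9 (Y = 128/(-19 + 55) = 128/36 = 128*(1/36) = 32/9 ≈ 3.5556)
(Y + 324)*((46 + 32)*(-223 - 57)) = (32/9 + 324)*((46 + 32)*(-223 - 57)) = 2948*(78*(-280))/9 = (2948/9)*(-21840) = -21461440/3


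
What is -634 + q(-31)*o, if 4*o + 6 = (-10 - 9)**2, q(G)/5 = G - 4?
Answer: -64661/4 ≈ -16165.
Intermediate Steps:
q(G) = -20 + 5*G (q(G) = 5*(G - 4) = 5*(-4 + G) = -20 + 5*G)
o = 355/4 (o = -3/2 + (-10 - 9)**2/4 = -3/2 + (1/4)*(-19)**2 = -3/2 + (1/4)*361 = -3/2 + 361/4 = 355/4 ≈ 88.750)
-634 + q(-31)*o = -634 + (-20 + 5*(-31))*(355/4) = -634 + (-20 - 155)*(355/4) = -634 - 175*355/4 = -634 - 62125/4 = -64661/4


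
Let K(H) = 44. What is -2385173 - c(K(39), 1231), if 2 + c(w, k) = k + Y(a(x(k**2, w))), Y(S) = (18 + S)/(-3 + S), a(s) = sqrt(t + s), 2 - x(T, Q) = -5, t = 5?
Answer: -2386424 - 14*sqrt(3) ≈ -2.3864e+6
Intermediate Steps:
x(T, Q) = 7 (x(T, Q) = 2 - 1*(-5) = 2 + 5 = 7)
a(s) = sqrt(5 + s)
Y(S) = (18 + S)/(-3 + S)
c(w, k) = -2 + k + (18 + 2*sqrt(3))/(-3 + 2*sqrt(3)) (c(w, k) = -2 + (k + (18 + sqrt(5 + 7))/(-3 + sqrt(5 + 7))) = -2 + (k + (18 + sqrt(12))/(-3 + sqrt(12))) = -2 + (k + (18 + 2*sqrt(3))/(-3 + 2*sqrt(3))) = -2 + k + (18 + 2*sqrt(3))/(-3 + 2*sqrt(3)))
-2385173 - c(K(39), 1231) = -2385173 - (20 + 1231 + 14*sqrt(3)) = -2385173 - (1251 + 14*sqrt(3)) = -2385173 + (-1251 - 14*sqrt(3)) = -2386424 - 14*sqrt(3)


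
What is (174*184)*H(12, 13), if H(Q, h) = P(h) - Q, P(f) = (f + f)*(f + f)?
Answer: 21258624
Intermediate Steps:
P(f) = 4*f**2 (P(f) = (2*f)*(2*f) = 4*f**2)
H(Q, h) = -Q + 4*h**2 (H(Q, h) = 4*h**2 - Q = -Q + 4*h**2)
(174*184)*H(12, 13) = (174*184)*(-1*12 + 4*13**2) = 32016*(-12 + 4*169) = 32016*(-12 + 676) = 32016*664 = 21258624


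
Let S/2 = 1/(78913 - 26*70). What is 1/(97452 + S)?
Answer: 77093/7512867038 ≈ 1.0261e-5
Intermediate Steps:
S = 2/77093 (S = 2/(78913 - 26*70) = 2/(78913 - 1820) = 2/77093 ≈ 2.5943e-5)
1/(97452 + S) = 1/(97452 + 2/77093) = 1/(7512867038/77093) = 77093/7512867038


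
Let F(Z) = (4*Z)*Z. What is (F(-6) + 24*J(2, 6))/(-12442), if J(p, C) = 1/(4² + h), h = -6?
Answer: -366/31105 ≈ -0.011767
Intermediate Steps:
F(Z) = 4*Z²
J(p, C) = ⅒ (J(p, C) = 1/(4² - 6) = 1/(16 - 6) = 1/10 = ⅒)
(F(-6) + 24*J(2, 6))/(-12442) = (4*(-6)² + 24*(⅒))/(-12442) = (4*36 + 12/5)*(-1/12442) = (144 + 12/5)*(-1/12442) = (732/5)*(-1/12442) = -366/31105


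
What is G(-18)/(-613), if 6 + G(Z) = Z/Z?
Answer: 5/613 ≈ 0.0081566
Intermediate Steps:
G(Z) = -5 (G(Z) = -6 + Z/Z = -6 + 1 = -5)
G(-18)/(-613) = -5/(-613) = -5*(-1/613) = 5/613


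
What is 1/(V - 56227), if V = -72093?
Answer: -1/128320 ≈ -7.7930e-6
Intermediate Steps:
1/(V - 56227) = 1/(-72093 - 56227) = 1/(-128320) = -1/128320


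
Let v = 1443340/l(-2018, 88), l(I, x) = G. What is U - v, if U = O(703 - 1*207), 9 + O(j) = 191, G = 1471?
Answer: -1175618/1471 ≈ -799.20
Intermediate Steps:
l(I, x) = 1471
O(j) = 182 (O(j) = -9 + 191 = 182)
v = 1443340/1471 ≈ 981.20
U = 182
U - v = 182 - 1*1443340/1471 = 182 - 1443340/1471 = -1175618/1471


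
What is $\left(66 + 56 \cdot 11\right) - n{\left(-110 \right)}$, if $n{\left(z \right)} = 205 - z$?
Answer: $367$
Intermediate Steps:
$\left(66 + 56 \cdot 11\right) - n{\left(-110 \right)} = \left(66 + 56 \cdot 11\right) - \left(205 - -110\right) = \left(66 + 616\right) - \left(205 + 110\right) = 682 - 315 = 367$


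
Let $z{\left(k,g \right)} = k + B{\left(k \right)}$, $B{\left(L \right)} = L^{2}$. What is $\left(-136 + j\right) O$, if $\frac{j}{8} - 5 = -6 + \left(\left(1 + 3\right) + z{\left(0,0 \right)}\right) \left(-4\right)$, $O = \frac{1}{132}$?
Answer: $- \frac{68}{33} \approx -2.0606$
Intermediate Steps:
$O = \frac{1}{132} \approx 0.0075758$
$z{\left(k,g \right)} = k + k^{2}$
$j = -136$ ($j = 40 + 8 \left(-6 + \left(\left(1 + 3\right) + 0 \left(1 + 0\right)\right) \left(-4\right)\right) = 40 + 8 \left(-6 + \left(4 + 0 \cdot 1\right) \left(-4\right)\right) = 40 + 8 \left(-6 + \left(4 + 0\right) \left(-4\right)\right) = 40 + 8 \left(-6 + 4 \left(-4\right)\right) = 40 + 8 \left(-6 - 16\right) = 40 + 8 \left(-22\right) = 40 - 176 = -136$)
$\left(-136 + j\right) O = \left(-136 - 136\right) \frac{1}{132} = \left(-272\right) \frac{1}{132} = - \frac{68}{33}$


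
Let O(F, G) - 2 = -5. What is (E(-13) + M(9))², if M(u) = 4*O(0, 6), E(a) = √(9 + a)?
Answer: 140 - 48*I ≈ 140.0 - 48.0*I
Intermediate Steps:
O(F, G) = -3 (O(F, G) = 2 - 5 = -3)
M(u) = -12 (M(u) = 4*(-3) = -12)
(E(-13) + M(9))² = (√(9 - 13) - 12)² = (√(-4) - 12)² = (2*I - 12)² = (-12 + 2*I)²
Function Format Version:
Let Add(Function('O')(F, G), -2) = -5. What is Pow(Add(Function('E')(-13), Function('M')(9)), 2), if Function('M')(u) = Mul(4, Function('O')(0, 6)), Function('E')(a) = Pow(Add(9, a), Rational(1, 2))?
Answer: Add(140, Mul(-48, I)) ≈ Add(140.00, Mul(-48.000, I))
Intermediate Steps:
Function('O')(F, G) = -3 (Function('O')(F, G) = Add(2, -5) = -3)
Function('M')(u) = -12 (Function('M')(u) = Mul(4, -3) = -12)
Pow(Add(Function('E')(-13), Function('M')(9)), 2) = Pow(Add(Pow(Add(9, -13), Rational(1, 2)), -12), 2) = Pow(Add(Pow(-4, Rational(1, 2)), -12), 2) = Pow(Add(Mul(2, I), -12), 2) = Pow(Add(-12, Mul(2, I)), 2)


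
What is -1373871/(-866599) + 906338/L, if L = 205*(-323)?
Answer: -2150033239/177652795 ≈ -12.102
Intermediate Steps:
L = -66215
-1373871/(-866599) + 906338/L = -1373871/(-866599) + 906338/(-66215) = -1373871*(-1/866599) + 906338*(-1/66215) = 1373871/866599 - 2806/205 = -2150033239/177652795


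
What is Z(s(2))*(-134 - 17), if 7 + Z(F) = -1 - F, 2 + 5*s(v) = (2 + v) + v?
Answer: 6644/5 ≈ 1328.8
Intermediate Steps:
s(v) = 2*v/5 (s(v) = -⅖ + ((2 + v) + v)/5 = -⅖ + (2 + 2*v)/5 = -⅖ + (⅖ + 2*v/5) = 2*v/5)
Z(F) = -8 - F (Z(F) = -7 + (-1 - F) = -8 - F)
Z(s(2))*(-134 - 17) = (-8 - 2*2/5)*(-134 - 17) = (-8 - 1*⅘)*(-151) = (-8 - ⅘)*(-151) = -44/5*(-151) = 6644/5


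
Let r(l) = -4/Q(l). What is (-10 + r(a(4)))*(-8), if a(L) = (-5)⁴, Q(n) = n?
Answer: 50032/625 ≈ 80.051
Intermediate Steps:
a(L) = 625
r(l) = -4/l
(-10 + r(a(4)))*(-8) = (-10 - 4/625)*(-8) = -6254/625*(-8) = 50032/625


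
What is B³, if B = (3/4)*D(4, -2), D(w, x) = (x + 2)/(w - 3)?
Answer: 0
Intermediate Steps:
D(w, x) = (2 + x)/(-3 + w)
B = 0 (B = (3/4)*((2 - 2)/(-3 + 4)) = (3*(¼))*(0/1) = 3*(1*0)/4 = (¾)*0 = 0)
B³ = 0³ = 0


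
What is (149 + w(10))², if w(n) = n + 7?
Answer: 27556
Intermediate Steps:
w(n) = 7 + n
(149 + w(10))² = (149 + (7 + 10))² = (149 + 17)² = 166² = 27556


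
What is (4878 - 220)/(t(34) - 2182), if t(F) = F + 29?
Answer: -4658/2119 ≈ -2.1982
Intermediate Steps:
t(F) = 29 + F
(4878 - 220)/(t(34) - 2182) = (4878 - 220)/((29 + 34) - 2182) = 4658/(63 - 2182) = 4658/(-2119) = 4658*(-1/2119) = -4658/2119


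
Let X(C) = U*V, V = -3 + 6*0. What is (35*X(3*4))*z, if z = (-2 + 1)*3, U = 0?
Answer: 0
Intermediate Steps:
z = -3 (z = -1*3 = -3)
V = -3 (V = -3 + 0 = -3)
X(C) = 0 (X(C) = 0*(-3) = 0)
(35*X(3*4))*z = (35*0)*(-3) = 0*(-3) = 0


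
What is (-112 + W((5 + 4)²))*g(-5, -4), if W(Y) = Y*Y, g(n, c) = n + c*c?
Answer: 70939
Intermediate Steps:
g(n, c) = n + c²
W(Y) = Y²
(-112 + W((5 + 4)²))*g(-5, -4) = (-112 + ((5 + 4)²)²)*(-5 + (-4)²) = (-112 + (9²)²)*(-5 + 16) = (-112 + 81²)*11 = (-112 + 6561)*11 = 6449*11 = 70939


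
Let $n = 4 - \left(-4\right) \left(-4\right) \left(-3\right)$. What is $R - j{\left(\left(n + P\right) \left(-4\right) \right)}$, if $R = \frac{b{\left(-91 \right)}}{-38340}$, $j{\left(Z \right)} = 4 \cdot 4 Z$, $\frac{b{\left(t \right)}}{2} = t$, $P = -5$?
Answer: $\frac{57663451}{19170} \approx 3008.0$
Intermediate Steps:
$b{\left(t \right)} = 2 t$
$n = 52$ ($n = 4 - 16 \left(-3\right) = 4 - -48 = 4 + 48 = 52$)
$j{\left(Z \right)} = 16 Z$
$R = \frac{91}{19170}$ ($R = \frac{2 \left(-91\right)}{-38340} = \left(-182\right) \left(- \frac{1}{38340}\right) = \frac{91}{19170} \approx 0.004747$)
$R - j{\left(\left(n + P\right) \left(-4\right) \right)} = \frac{91}{19170} - 16 \left(52 - 5\right) \left(-4\right) = \frac{91}{19170} - 16 \cdot 47 \left(-4\right) = \frac{91}{19170} - 16 \left(-188\right) = \frac{91}{19170} - -3008 = \frac{91}{19170} + 3008 = \frac{57663451}{19170}$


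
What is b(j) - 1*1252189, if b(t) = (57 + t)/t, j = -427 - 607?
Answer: -1294762449/1034 ≈ -1.2522e+6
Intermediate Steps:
j = -1034
b(t) = (57 + t)/t
b(j) - 1*1252189 = (57 - 1034)/(-1034) - 1*1252189 = -1/1034*(-977) - 1252189 = 977/1034 - 1252189 = -1294762449/1034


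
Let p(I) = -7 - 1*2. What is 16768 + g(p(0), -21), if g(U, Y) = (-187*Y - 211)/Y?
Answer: 348412/21 ≈ 16591.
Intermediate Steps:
p(I) = -9 (p(I) = -7 - 2 = -9)
g(U, Y) = (-211 - 187*Y)/Y
16768 + g(p(0), -21) = 16768 + (-187 - 211/(-21)) = 16768 + (-187 - 211*(-1/21)) = 16768 + (-187 + 211/21) = 16768 - 3716/21 = 348412/21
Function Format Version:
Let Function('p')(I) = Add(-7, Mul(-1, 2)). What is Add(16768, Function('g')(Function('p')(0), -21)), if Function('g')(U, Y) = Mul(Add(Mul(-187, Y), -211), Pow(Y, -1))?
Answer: Rational(348412, 21) ≈ 16591.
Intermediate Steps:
Function('p')(I) = -9 (Function('p')(I) = Add(-7, -2) = -9)
Function('g')(U, Y) = Mul(Pow(Y, -1), Add(-211, Mul(-187, Y))) (Function('g')(U, Y) = Mul(Add(-211, Mul(-187, Y)), Pow(Y, -1)) = Mul(Pow(Y, -1), Add(-211, Mul(-187, Y))))
Add(16768, Function('g')(Function('p')(0), -21)) = Add(16768, Add(-187, Mul(-211, Pow(-21, -1)))) = Add(16768, Add(-187, Mul(-211, Rational(-1, 21)))) = Add(16768, Add(-187, Rational(211, 21))) = Add(16768, Rational(-3716, 21)) = Rational(348412, 21)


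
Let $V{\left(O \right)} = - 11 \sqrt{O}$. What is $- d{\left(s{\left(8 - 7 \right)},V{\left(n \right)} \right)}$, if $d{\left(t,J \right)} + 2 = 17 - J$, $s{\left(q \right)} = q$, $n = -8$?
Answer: $-15 - 22 i \sqrt{2} \approx -15.0 - 31.113 i$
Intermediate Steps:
$d{\left(t,J \right)} = 15 - J$ ($d{\left(t,J \right)} = -2 - \left(-17 + J\right) = 15 - J$)
$- d{\left(s{\left(8 - 7 \right)},V{\left(n \right)} \right)} = - (15 - - 11 \sqrt{-8}) = - (15 - - 11 \cdot 2 i \sqrt{2}) = - (15 - - 22 i \sqrt{2}) = - (15 + 22 i \sqrt{2}) = -15 - 22 i \sqrt{2}$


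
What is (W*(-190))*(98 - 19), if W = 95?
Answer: -1425950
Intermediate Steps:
(W*(-190))*(98 - 19) = (95*(-190))*(98 - 19) = -18050*79 = -1425950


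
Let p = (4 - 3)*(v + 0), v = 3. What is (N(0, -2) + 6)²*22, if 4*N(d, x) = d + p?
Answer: 8019/8 ≈ 1002.4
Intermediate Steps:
p = 3 (p = (4 - 3)*(3 + 0) = 1*3 = 3)
N(d, x) = ¾ + d/4 (N(d, x) = (d + 3)/4 = (3 + d)/4 = ¾ + d/4)
(N(0, -2) + 6)²*22 = ((¾ + (¼)*0) + 6)²*22 = ((¾ + 0) + 6)²*22 = (¾ + 6)²*22 = (27/4)²*22 = (729/16)*22 = 8019/8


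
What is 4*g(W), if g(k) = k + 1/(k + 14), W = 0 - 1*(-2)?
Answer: 33/4 ≈ 8.2500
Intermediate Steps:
W = 2 (W = 0 + 2 = 2)
g(k) = k + 1/(14 + k)
4*g(W) = 4*((1 + 2² + 14*2)/(14 + 2)) = 4*((1 + 4 + 28)/16) = 4*((1/16)*33) = 4*(33/16) = 33/4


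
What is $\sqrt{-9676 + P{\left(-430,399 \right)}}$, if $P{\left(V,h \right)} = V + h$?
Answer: $i \sqrt{9707} \approx 98.524 i$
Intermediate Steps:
$\sqrt{-9676 + P{\left(-430,399 \right)}} = \sqrt{-9676 + \left(-430 + 399\right)} = \sqrt{-9676 - 31} = \sqrt{-9707} = i \sqrt{9707}$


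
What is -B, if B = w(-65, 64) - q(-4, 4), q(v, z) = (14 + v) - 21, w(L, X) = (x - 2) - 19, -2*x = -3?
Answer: 17/2 ≈ 8.5000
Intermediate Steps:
x = 3/2 (x = -½*(-3) = 3/2 ≈ 1.5000)
w(L, X) = -39/2 (w(L, X) = (3/2 - 2) - 19 = -½ - 19 = -39/2)
q(v, z) = -7 + v
B = -17/2 (B = -39/2 - (-7 - 4) = -39/2 - 1*(-11) = -39/2 + 11 = -17/2 ≈ -8.5000)
-B = -1*(-17/2) = 17/2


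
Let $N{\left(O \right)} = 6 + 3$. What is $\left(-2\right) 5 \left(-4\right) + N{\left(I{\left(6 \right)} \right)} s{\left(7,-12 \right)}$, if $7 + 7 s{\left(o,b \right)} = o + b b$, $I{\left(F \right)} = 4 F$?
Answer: $\frac{1576}{7} \approx 225.14$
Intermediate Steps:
$N{\left(O \right)} = 9$
$s{\left(o,b \right)} = -1 + \frac{o}{7} + \frac{b^{2}}{7}$ ($s{\left(o,b \right)} = -1 + \frac{o + b b}{7} = -1 + \frac{o + b^{2}}{7} = -1 + \left(\frac{o}{7} + \frac{b^{2}}{7}\right) = -1 + \frac{o}{7} + \frac{b^{2}}{7}$)
$\left(-2\right) 5 \left(-4\right) + N{\left(I{\left(6 \right)} \right)} s{\left(7,-12 \right)} = \left(-2\right) 5 \left(-4\right) + 9 \left(-1 + \frac{1}{7} \cdot 7 + \frac{\left(-12\right)^{2}}{7}\right) = \left(-10\right) \left(-4\right) + 9 \left(-1 + 1 + \frac{1}{7} \cdot 144\right) = 40 + 9 \left(-1 + 1 + \frac{144}{7}\right) = 40 + 9 \cdot \frac{144}{7} = 40 + \frac{1296}{7} = \frac{1576}{7}$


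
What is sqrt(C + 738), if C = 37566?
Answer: 12*sqrt(266) ≈ 195.71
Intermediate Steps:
sqrt(C + 738) = sqrt(37566 + 738) = sqrt(38304) = 12*sqrt(266)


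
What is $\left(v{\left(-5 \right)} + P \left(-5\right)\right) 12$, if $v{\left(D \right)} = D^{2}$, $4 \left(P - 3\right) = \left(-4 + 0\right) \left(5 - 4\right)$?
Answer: $180$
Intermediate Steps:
$P = 2$ ($P = 3 + \frac{\left(-4 + 0\right) \left(5 - 4\right)}{4} = 3 + \frac{\left(-4\right) 1}{4} = 3 + \frac{1}{4} \left(-4\right) = 3 - 1 = 2$)
$\left(v{\left(-5 \right)} + P \left(-5\right)\right) 12 = \left(\left(-5\right)^{2} + 2 \left(-5\right)\right) 12 = \left(25 - 10\right) 12 = 15 \cdot 12 = 180$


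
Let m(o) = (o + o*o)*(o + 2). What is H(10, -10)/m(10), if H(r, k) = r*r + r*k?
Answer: 0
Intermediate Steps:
H(r, k) = r**2 + k*r
m(o) = (2 + o)*(o + o**2) (m(o) = (o + o**2)*(2 + o) = (2 + o)*(o + o**2))
H(10, -10)/m(10) = (10*(-10 + 10))/((10*(2 + 10**2 + 3*10))) = (10*0)/((10*(2 + 100 + 30))) = 0/(10*132) = 0/1320 = (1/1320)*0 = 0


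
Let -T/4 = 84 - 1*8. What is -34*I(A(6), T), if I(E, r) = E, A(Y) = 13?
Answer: -442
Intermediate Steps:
T = -304 (T = -4*(84 - 1*8) = -4*(84 - 8) = -4*76 = -304)
-34*I(A(6), T) = -34*13 = -442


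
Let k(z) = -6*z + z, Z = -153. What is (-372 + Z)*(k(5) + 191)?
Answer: -87150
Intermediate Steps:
k(z) = -5*z
(-372 + Z)*(k(5) + 191) = (-372 - 153)*(-5*5 + 191) = -525*(-25 + 191) = -525*166 = -87150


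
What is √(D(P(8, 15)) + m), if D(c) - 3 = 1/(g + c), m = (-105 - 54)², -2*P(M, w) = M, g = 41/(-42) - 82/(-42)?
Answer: √407800302/127 ≈ 159.01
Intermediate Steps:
g = 41/42 (g = 41*(-1/42) - 82*(-1/42) = -41/42 + 41/21 = 41/42 ≈ 0.97619)
P(M, w) = -M/2
m = 25281 (m = (-159)² = 25281)
D(c) = 3 + 1/(41/42 + c)
√(D(P(8, 15)) + m) = √(3*(55 + 42*(-½*8))/(41 + 42*(-½*8)) + 25281) = √(3*(55 + 42*(-4))/(41 + 42*(-4)) + 25281) = √(3*(55 - 168)/(41 - 168) + 25281) = √(3*(-113)/(-127) + 25281) = √(3*(-1/127)*(-113) + 25281) = √(339/127 + 25281) = √(3211026/127) = √407800302/127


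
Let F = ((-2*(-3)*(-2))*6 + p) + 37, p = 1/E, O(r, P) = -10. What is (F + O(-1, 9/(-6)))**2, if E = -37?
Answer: 2775556/1369 ≈ 2027.4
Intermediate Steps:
p = -1/37 (p = 1/(-37) = -1/37 ≈ -0.027027)
F = -1296/37 (F = ((-2*(-3)*(-2))*6 - 1/37) + 37 = ((6*(-2))*6 - 1/37) + 37 = (-12*6 - 1/37) + 37 = (-72 - 1/37) + 37 = -2665/37 + 37 = -1296/37 ≈ -35.027)
(F + O(-1, 9/(-6)))**2 = (-1296/37 - 10)**2 = (-1666/37)**2 = 2775556/1369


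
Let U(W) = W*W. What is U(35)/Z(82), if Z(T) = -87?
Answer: -1225/87 ≈ -14.080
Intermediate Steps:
U(W) = W²
U(35)/Z(82) = 35²/(-87) = 1225*(-1/87) = -1225/87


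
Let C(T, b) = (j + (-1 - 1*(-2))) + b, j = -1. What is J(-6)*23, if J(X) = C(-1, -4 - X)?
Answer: 46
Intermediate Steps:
C(T, b) = b (C(T, b) = (-1 + (-1 - 1*(-2))) + b = (-1 + (-1 + 2)) + b = (-1 + 1) + b = 0 + b = b)
J(X) = -4 - X
J(-6)*23 = (-4 - 1*(-6))*23 = (-4 + 6)*23 = 2*23 = 46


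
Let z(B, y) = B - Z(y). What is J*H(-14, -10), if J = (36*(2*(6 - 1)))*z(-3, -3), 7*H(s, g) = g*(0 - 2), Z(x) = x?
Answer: 0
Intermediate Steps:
H(s, g) = -2*g/7 (H(s, g) = (g*(0 - 2))/7 = (g*(-2))/7 = (-2*g)/7 = -2*g/7)
z(B, y) = B - y
J = 0 (J = (36*(2*(6 - 1)))*(-3 - 1*(-3)) = (36*(2*5))*(-3 + 3) = (36*10)*0 = 360*0 = 0)
J*H(-14, -10) = 0*(-2/7*(-10)) = 0*(20/7) = 0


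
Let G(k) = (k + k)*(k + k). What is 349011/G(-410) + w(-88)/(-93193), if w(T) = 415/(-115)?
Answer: 18247307269/35152399600 ≈ 0.51909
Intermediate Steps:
G(k) = 4*k**2 (G(k) = (2*k)*(2*k) = 4*k**2)
w(T) = -83/23 (w(T) = 415*(-1/115) = -83/23)
349011/G(-410) + w(-88)/(-93193) = 349011/((4*(-410)**2)) - 83/23/(-93193) = 349011/((4*168100)) - 83/23*(-1/93193) = 349011/672400 + 83/2143439 = 18247307269/35152399600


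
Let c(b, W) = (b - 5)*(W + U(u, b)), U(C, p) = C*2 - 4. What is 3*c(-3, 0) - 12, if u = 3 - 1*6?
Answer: 228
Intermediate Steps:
u = -3 (u = 3 - 6 = -3)
U(C, p) = -4 + 2*C (U(C, p) = 2*C - 4 = -4 + 2*C)
c(b, W) = (-10 + W)*(-5 + b) (c(b, W) = (b - 5)*(W + (-4 + 2*(-3))) = (-5 + b)*(W + (-4 - 6)) = (-5 + b)*(W - 10) = (-5 + b)*(-10 + W) = (-10 + W)*(-5 + b))
3*c(-3, 0) - 12 = 3*(50 - 10*(-3) - 5*0 + 0*(-3)) - 12 = 3*(50 + 30 + 0 + 0) - 12 = 3*80 - 12 = 240 - 12 = 228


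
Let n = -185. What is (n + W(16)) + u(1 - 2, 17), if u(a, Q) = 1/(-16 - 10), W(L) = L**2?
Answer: 1845/26 ≈ 70.962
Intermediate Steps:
u(a, Q) = -1/26 (u(a, Q) = 1/(-26) = -1/26)
(n + W(16)) + u(1 - 2, 17) = (-185 + 16**2) - 1/26 = (-185 + 256) - 1/26 = 71 - 1/26 = 1845/26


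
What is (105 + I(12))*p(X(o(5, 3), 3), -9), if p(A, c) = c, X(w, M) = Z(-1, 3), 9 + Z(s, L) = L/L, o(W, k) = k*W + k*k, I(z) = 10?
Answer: -1035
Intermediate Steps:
o(W, k) = k² + W*k (o(W, k) = W*k + k² = k² + W*k)
Z(s, L) = -8 (Z(s, L) = -9 + L/L = -9 + 1 = -8)
X(w, M) = -8
(105 + I(12))*p(X(o(5, 3), 3), -9) = (105 + 10)*(-9) = 115*(-9) = -1035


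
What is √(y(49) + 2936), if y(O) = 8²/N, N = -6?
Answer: 2*√6582/3 ≈ 54.086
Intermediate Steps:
y(O) = -32/3 (y(O) = 8²/(-6) = 64*(-⅙) = -32/3)
√(y(49) + 2936) = √(-32/3 + 2936) = √(8776/3) = 2*√6582/3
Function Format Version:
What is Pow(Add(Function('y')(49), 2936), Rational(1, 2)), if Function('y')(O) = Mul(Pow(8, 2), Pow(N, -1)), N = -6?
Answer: Mul(Rational(2, 3), Pow(6582, Rational(1, 2))) ≈ 54.086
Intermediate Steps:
Function('y')(O) = Rational(-32, 3) (Function('y')(O) = Mul(Pow(8, 2), Pow(-6, -1)) = Mul(64, Rational(-1, 6)) = Rational(-32, 3))
Pow(Add(Function('y')(49), 2936), Rational(1, 2)) = Pow(Add(Rational(-32, 3), 2936), Rational(1, 2)) = Pow(Rational(8776, 3), Rational(1, 2)) = Mul(Rational(2, 3), Pow(6582, Rational(1, 2)))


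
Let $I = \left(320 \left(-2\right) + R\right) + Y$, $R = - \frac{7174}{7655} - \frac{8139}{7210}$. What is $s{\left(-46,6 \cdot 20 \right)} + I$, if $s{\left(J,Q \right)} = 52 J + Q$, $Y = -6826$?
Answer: $- \frac{107515816097}{11038510} \approx -9740.1$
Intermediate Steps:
$R = - \frac{22805717}{11038510}$ ($R = \left(-7174\right) \frac{1}{7655} - \frac{8139}{7210} = - \frac{7174}{7655} - \frac{8139}{7210} = - \frac{22805717}{11038510} \approx -2.066$)
$I = - \frac{82436321377}{11038510}$ ($I = \left(320 \left(-2\right) - \frac{22805717}{11038510}\right) - 6826 = \left(-640 - \frac{22805717}{11038510}\right) - 6826 = - \frac{7087452117}{11038510} - 6826 = - \frac{82436321377}{11038510} \approx -7468.1$)
$s{\left(J,Q \right)} = Q + 52 J$
$s{\left(-46,6 \cdot 20 \right)} + I = \left(6 \cdot 20 + 52 \left(-46\right)\right) - \frac{82436321377}{11038510} = \left(120 - 2392\right) - \frac{82436321377}{11038510} = -2272 - \frac{82436321377}{11038510} = - \frac{107515816097}{11038510}$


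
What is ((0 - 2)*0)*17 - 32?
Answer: -32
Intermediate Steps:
((0 - 2)*0)*17 - 32 = -2*0*17 - 32 = 0*17 - 32 = 0 - 32 = -32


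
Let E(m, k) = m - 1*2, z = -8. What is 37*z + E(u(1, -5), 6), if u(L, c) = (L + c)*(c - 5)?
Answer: -258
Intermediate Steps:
u(L, c) = (-5 + c)*(L + c) (u(L, c) = (L + c)*(-5 + c) = (-5 + c)*(L + c))
E(m, k) = -2 + m (E(m, k) = m - 2 = -2 + m)
37*z + E(u(1, -5), 6) = 37*(-8) + (-2 + ((-5)² - 5*1 - 5*(-5) + 1*(-5))) = -296 + (-2 + (25 - 5 + 25 - 5)) = -296 + (-2 + 40) = -296 + 38 = -258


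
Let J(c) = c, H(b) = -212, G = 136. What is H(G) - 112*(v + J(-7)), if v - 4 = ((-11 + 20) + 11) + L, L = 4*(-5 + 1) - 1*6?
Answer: 348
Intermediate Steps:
L = -22 (L = 4*(-4) - 6 = -16 - 6 = -22)
v = 2 (v = 4 + (((-11 + 20) + 11) - 22) = 4 + ((9 + 11) - 22) = 4 + (20 - 22) = 4 - 2 = 2)
H(G) - 112*(v + J(-7)) = -212 - 112*(2 - 7) = -212 - 112*(-5) = -212 + 560 = 348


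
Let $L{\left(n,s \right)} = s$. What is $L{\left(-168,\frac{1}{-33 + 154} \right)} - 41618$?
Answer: $- \frac{5035777}{121} \approx -41618.0$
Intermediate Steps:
$L{\left(-168,\frac{1}{-33 + 154} \right)} - 41618 = \frac{1}{-33 + 154} - 41618 = \frac{1}{121} - 41618 = - \frac{5035777}{121}$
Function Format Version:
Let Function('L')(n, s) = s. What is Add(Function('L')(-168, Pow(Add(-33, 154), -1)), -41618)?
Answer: Rational(-5035777, 121) ≈ -41618.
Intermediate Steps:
Add(Function('L')(-168, Pow(Add(-33, 154), -1)), -41618) = Add(Pow(Add(-33, 154), -1), -41618) = Add(Pow(121, -1), -41618) = Add(Rational(1, 121), -41618) = Rational(-5035777, 121)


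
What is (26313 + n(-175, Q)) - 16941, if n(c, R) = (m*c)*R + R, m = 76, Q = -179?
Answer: 2389893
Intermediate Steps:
n(c, R) = R + 76*R*c (n(c, R) = (76*c)*R + R = 76*R*c + R = R + 76*R*c)
(26313 + n(-175, Q)) - 16941 = (26313 - 179*(1 + 76*(-175))) - 16941 = (26313 - 179*(1 - 13300)) - 16941 = (26313 - 179*(-13299)) - 16941 = (26313 + 2380521) - 16941 = 2406834 - 16941 = 2389893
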